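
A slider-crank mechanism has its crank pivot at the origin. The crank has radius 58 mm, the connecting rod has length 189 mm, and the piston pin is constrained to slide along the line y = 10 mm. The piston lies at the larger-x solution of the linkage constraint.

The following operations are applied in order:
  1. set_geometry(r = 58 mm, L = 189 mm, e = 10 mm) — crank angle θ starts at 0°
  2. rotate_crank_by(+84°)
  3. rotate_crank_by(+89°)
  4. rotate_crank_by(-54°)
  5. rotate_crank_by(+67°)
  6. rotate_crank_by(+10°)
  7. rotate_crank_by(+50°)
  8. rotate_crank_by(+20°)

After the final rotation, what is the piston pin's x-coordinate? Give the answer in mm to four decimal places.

172.3520

set_geometry: r = 58 mm, L = 189 mm, e = 10 mm; θ ← 0°
rotate_crank_by(+84°): θ ← 0° +84° = 84°
rotate_crank_by(+89°): θ ← 84° +89° = 173°
rotate_crank_by(-54°): θ ← 173° -54° = 119°
rotate_crank_by(+67°): θ ← 119° +67° = 186°
rotate_crank_by(+10°): θ ← 186° +10° = 196°
rotate_crank_by(+50°): θ ← 196° +50° = 246°
rotate_crank_by(+20°): θ ← 246° +20° = 266°
crank pin P = (r cos θ, r sin θ) = (-4.045875, -57.858715)
h = r sin θ − e = -57.858715 − 10 = -67.858715
x = r cos θ + √(L² − h²) = -4.045875 + √(35721.0 − 4604.8052) = -4.045875 + 176.397831 = 172.351956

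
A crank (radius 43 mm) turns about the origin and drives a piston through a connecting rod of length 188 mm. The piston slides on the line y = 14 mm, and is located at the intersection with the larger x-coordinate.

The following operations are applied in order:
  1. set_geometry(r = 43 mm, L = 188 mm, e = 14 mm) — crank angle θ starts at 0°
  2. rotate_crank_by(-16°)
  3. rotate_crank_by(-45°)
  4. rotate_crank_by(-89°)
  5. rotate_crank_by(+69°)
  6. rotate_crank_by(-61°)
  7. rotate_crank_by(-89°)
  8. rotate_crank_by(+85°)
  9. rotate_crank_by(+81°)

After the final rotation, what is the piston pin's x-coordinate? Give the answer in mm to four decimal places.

198.5556

set_geometry: r = 43 mm, L = 188 mm, e = 14 mm; θ ← 0°
rotate_crank_by(-16°): θ ← 0° -16° = -16°
rotate_crank_by(-45°): θ ← -16° -45° = -61°
rotate_crank_by(-89°): θ ← -61° -89° = -150°
rotate_crank_by(+69°): θ ← -150° +69° = -81°
rotate_crank_by(-61°): θ ← -81° -61° = -142°
rotate_crank_by(-89°): θ ← -142° -89° = -231°
rotate_crank_by(+85°): θ ← -231° +85° = -146°
rotate_crank_by(+81°): θ ← -146° +81° = -65°
crank pin P = (r cos θ, r sin θ) = (18.172585, -38.971235)
h = r sin θ − e = -38.971235 − 14 = -52.971235
x = r cos θ + √(L² − h²) = 18.172585 + √(35344.0 − 2805.9517) = 18.172585 + 180.383060 = 198.555645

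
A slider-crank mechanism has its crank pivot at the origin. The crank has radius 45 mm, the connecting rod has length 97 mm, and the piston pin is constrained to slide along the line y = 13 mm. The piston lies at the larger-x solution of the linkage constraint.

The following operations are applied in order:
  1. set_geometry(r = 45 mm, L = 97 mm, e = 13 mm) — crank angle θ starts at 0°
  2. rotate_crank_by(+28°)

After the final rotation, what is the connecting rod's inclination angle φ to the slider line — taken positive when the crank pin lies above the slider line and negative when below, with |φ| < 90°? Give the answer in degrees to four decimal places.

4.8056

set_geometry: r = 45 mm, L = 97 mm, e = 13 mm; θ ← 0°
rotate_crank_by(+28°): θ ← 0° +28° = 28°
crank pin P = (r cos θ, r sin θ) = (39.732642, 21.126220)
h = r sin θ − e = 21.126220 − 13 = 8.126220
sin φ = h / L = 8.126220 / 97 = 0.08377547
φ = arcsin(0.08377547) = 4.805613°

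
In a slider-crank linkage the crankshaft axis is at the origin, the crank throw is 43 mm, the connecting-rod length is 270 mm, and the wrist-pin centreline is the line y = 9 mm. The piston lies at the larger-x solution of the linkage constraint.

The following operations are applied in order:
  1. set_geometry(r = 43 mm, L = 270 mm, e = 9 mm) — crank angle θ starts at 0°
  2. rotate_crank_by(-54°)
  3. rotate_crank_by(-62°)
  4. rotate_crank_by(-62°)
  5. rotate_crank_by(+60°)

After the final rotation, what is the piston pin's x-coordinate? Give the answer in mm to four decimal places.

set_geometry: r = 43 mm, L = 270 mm, e = 9 mm; θ ← 0°
rotate_crank_by(-54°): θ ← 0° -54° = -54°
rotate_crank_by(-62°): θ ← -54° -62° = -116°
rotate_crank_by(-62°): θ ← -116° -62° = -178°
rotate_crank_by(+60°): θ ← -178° +60° = -118°
crank pin P = (r cos θ, r sin θ) = (-20.187277, -37.966746)
h = r sin θ − e = -37.966746 − 9 = -46.966746
x = r cos θ + √(L² − h²) = -20.187277 + √(72900.0 − 2205.8753) = -20.187277 + 265.883668 = 245.696390

245.6964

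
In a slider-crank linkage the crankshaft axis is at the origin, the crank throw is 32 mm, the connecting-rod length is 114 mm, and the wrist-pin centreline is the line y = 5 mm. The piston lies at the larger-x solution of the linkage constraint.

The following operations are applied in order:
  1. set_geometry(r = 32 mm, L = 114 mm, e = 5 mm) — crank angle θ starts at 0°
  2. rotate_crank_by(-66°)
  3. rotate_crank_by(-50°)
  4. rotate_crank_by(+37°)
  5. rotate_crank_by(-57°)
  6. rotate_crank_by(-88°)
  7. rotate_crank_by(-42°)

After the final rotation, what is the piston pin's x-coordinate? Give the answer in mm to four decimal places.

108.5433

set_geometry: r = 32 mm, L = 114 mm, e = 5 mm; θ ← 0°
rotate_crank_by(-66°): θ ← 0° -66° = -66°
rotate_crank_by(-50°): θ ← -66° -50° = -116°
rotate_crank_by(+37°): θ ← -116° +37° = -79°
rotate_crank_by(-57°): θ ← -79° -57° = -136°
rotate_crank_by(-88°): θ ← -136° -88° = -224°
rotate_crank_by(-42°): θ ← -224° -42° = -266°
crank pin P = (r cos θ, r sin θ) = (-2.232207, 31.922050)
h = r sin θ − e = 31.922050 − 5 = 26.922050
x = r cos θ + √(L² − h²) = -2.232207 + √(12996.0 − 724.7968) = -2.232207 + 110.775463 = 108.543256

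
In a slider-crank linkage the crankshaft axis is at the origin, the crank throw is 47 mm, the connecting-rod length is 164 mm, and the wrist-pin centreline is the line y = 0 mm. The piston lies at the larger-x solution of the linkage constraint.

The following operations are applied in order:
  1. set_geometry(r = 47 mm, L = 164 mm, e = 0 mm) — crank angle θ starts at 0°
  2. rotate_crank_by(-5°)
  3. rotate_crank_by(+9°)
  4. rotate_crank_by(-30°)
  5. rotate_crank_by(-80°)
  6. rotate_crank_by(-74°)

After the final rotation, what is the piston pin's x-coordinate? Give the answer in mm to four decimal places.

set_geometry: r = 47 mm, L = 164 mm, e = 0 mm; θ ← 0°
rotate_crank_by(-5°): θ ← 0° -5° = -5°
rotate_crank_by(+9°): θ ← -5° +9° = 4°
rotate_crank_by(-30°): θ ← 4° -30° = -26°
rotate_crank_by(-80°): θ ← -26° -80° = -106°
rotate_crank_by(-74°): θ ← -106° -74° = -180°
crank pin P = (r cos θ, r sin θ) = (-47.000000, -0.000000)
h = r sin θ − e = -0.000000 − 0 = -0.000000
x = r cos θ + √(L² − h²) = -47.000000 + √(26896.0 − 0.0000) = -47.000000 + 164.000000 = 117.000000

117.0000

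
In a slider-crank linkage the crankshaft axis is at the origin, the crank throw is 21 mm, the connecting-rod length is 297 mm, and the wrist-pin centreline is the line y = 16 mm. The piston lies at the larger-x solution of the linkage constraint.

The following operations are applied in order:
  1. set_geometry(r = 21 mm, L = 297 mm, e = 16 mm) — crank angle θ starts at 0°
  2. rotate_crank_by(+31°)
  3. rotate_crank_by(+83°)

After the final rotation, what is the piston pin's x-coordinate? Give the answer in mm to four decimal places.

set_geometry: r = 21 mm, L = 297 mm, e = 16 mm; θ ← 0°
rotate_crank_by(+31°): θ ← 0° +31° = 31°
rotate_crank_by(+83°): θ ← 31° +83° = 114°
crank pin P = (r cos θ, r sin θ) = (-8.541470, 19.184455)
h = r sin θ − e = 19.184455 − 16 = 3.184455
x = r cos θ + √(L² − h²) = -8.541470 + √(88209.0 − 10.1408) = -8.541470 + 296.982928 = 288.441458

288.4415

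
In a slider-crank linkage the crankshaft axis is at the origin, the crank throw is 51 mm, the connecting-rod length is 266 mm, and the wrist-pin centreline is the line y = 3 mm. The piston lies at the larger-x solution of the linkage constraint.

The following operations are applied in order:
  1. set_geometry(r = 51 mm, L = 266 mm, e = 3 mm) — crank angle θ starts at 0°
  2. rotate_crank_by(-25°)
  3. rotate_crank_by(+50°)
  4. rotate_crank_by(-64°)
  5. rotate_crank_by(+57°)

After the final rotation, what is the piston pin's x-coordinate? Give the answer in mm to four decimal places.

314.1977

set_geometry: r = 51 mm, L = 266 mm, e = 3 mm; θ ← 0°
rotate_crank_by(-25°): θ ← 0° -25° = -25°
rotate_crank_by(+50°): θ ← -25° +50° = 25°
rotate_crank_by(-64°): θ ← 25° -64° = -39°
rotate_crank_by(+57°): θ ← -39° +57° = 18°
crank pin P = (r cos θ, r sin θ) = (48.503882, 15.759867)
h = r sin θ − e = 15.759867 − 3 = 12.759867
x = r cos θ + √(L² − h²) = 48.503882 + √(70756.0 − 162.8142) = 48.503882 + 265.693782 = 314.197664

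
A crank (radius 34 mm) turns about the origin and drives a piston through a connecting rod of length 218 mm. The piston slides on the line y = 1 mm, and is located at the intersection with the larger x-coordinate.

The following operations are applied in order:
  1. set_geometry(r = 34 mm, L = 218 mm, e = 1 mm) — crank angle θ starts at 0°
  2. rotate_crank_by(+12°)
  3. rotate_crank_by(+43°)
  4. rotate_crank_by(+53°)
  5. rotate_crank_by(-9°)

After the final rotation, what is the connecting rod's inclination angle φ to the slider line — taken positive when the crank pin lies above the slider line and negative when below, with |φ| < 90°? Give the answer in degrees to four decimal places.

set_geometry: r = 34 mm, L = 218 mm, e = 1 mm; θ ← 0°
rotate_crank_by(+12°): θ ← 0° +12° = 12°
rotate_crank_by(+43°): θ ← 12° +43° = 55°
rotate_crank_by(+53°): θ ← 55° +53° = 108°
rotate_crank_by(-9°): θ ← 108° -9° = 99°
crank pin P = (r cos θ, r sin θ) = (-5.318772, 33.581404)
h = r sin θ − e = 33.581404 − 1 = 32.581404
sin φ = h / L = 32.581404 / 218 = 0.14945598
φ = arcsin(0.14945598) = 8.595401°

8.5954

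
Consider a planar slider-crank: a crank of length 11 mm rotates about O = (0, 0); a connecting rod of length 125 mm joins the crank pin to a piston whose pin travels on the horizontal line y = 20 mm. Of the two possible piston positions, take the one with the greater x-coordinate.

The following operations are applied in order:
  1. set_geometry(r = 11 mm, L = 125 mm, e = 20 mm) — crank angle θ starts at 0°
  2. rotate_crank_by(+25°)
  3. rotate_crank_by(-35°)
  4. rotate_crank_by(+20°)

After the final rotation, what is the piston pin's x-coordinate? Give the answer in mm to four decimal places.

134.5170

set_geometry: r = 11 mm, L = 125 mm, e = 20 mm; θ ← 0°
rotate_crank_by(+25°): θ ← 0° +25° = 25°
rotate_crank_by(-35°): θ ← 25° -35° = -10°
rotate_crank_by(+20°): θ ← -10° +20° = 10°
crank pin P = (r cos θ, r sin θ) = (10.832885, 1.910130)
h = r sin θ − e = 1.910130 − 20 = -18.089870
x = r cos θ + √(L² − h²) = 10.832885 + √(15625.0 − 327.2434) = 10.832885 + 123.684100 = 134.516985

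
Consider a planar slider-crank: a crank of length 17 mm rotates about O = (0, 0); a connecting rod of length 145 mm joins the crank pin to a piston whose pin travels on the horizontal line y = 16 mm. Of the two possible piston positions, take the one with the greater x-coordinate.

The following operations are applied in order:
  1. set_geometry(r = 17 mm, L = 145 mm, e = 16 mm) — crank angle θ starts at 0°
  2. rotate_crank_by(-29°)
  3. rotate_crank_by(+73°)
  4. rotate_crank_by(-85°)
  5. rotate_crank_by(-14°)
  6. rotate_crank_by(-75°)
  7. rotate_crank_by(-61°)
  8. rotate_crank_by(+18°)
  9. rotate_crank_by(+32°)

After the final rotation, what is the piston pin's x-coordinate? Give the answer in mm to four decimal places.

set_geometry: r = 17 mm, L = 145 mm, e = 16 mm; θ ← 0°
rotate_crank_by(-29°): θ ← 0° -29° = -29°
rotate_crank_by(+73°): θ ← -29° +73° = 44°
rotate_crank_by(-85°): θ ← 44° -85° = -41°
rotate_crank_by(-14°): θ ← -41° -14° = -55°
rotate_crank_by(-75°): θ ← -55° -75° = -130°
rotate_crank_by(-61°): θ ← -130° -61° = -191°
rotate_crank_by(+18°): θ ← -191° +18° = -173°
rotate_crank_by(+32°): θ ← -173° +32° = -141°
crank pin P = (r cos θ, r sin θ) = (-13.211481, -10.698447)
h = r sin θ − e = -10.698447 − 16 = -26.698447
x = r cos θ + √(L² − h²) = -13.211481 + √(21025.0 − 712.8071) = -13.211481 + 142.520851 = 129.309370

129.3094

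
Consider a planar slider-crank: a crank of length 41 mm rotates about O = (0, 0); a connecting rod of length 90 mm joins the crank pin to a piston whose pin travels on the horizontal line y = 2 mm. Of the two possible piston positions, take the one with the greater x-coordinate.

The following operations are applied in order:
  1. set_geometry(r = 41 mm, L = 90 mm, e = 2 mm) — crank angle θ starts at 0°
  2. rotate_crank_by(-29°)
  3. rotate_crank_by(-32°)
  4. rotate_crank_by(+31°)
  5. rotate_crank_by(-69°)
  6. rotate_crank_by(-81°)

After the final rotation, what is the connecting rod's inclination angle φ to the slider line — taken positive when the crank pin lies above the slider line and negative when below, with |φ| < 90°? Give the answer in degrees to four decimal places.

-1.2733

set_geometry: r = 41 mm, L = 90 mm, e = 2 mm; θ ← 0°
rotate_crank_by(-29°): θ ← 0° -29° = -29°
rotate_crank_by(-32°): θ ← -29° -32° = -61°
rotate_crank_by(+31°): θ ← -61° +31° = -30°
rotate_crank_by(-69°): θ ← -30° -69° = -99°
rotate_crank_by(-81°): θ ← -99° -81° = -180°
crank pin P = (r cos θ, r sin θ) = (-41.000000, -0.000000)
h = r sin θ − e = -0.000000 − 2 = -2.000000
sin φ = h / L = -2.000000 / 90 = -0.02222222
φ = arcsin(-0.02222222) = -1.273344°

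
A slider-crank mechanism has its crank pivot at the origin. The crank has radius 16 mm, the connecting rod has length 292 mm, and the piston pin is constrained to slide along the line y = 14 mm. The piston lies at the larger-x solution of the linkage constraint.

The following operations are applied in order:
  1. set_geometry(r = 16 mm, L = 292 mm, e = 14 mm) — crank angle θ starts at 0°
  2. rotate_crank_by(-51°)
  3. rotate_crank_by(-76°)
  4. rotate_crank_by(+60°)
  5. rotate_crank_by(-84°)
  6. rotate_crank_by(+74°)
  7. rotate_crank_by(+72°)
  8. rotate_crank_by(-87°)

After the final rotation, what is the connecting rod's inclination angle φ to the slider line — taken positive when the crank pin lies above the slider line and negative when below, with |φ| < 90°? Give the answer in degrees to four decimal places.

-5.8950

set_geometry: r = 16 mm, L = 292 mm, e = 14 mm; θ ← 0°
rotate_crank_by(-51°): θ ← 0° -51° = -51°
rotate_crank_by(-76°): θ ← -51° -76° = -127°
rotate_crank_by(+60°): θ ← -127° +60° = -67°
rotate_crank_by(-84°): θ ← -67° -84° = -151°
rotate_crank_by(+74°): θ ← -151° +74° = -77°
rotate_crank_by(+72°): θ ← -77° +72° = -5°
rotate_crank_by(-87°): θ ← -5° -87° = -92°
crank pin P = (r cos θ, r sin θ) = (-0.558392, -15.990253)
h = r sin θ − e = -15.990253 − 14 = -29.990253
sin φ = h / L = -29.990253 / 292 = -0.10270635
φ = arcsin(-0.10270635) = -5.895035°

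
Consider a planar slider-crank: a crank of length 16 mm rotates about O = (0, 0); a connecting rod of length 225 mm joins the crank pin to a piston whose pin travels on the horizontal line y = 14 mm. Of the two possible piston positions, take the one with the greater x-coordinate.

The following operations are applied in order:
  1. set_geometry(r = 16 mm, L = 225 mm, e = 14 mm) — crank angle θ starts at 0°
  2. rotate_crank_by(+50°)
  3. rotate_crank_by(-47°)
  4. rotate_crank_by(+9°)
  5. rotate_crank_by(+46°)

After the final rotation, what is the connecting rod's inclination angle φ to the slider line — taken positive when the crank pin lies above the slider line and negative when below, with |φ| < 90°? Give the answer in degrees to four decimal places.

-0.1098

set_geometry: r = 16 mm, L = 225 mm, e = 14 mm; θ ← 0°
rotate_crank_by(+50°): θ ← 0° +50° = 50°
rotate_crank_by(-47°): θ ← 50° -47° = 3°
rotate_crank_by(+9°): θ ← 3° +9° = 12°
rotate_crank_by(+46°): θ ← 12° +46° = 58°
crank pin P = (r cos θ, r sin θ) = (8.478708, 13.568770)
h = r sin θ − e = 13.568770 − 14 = -0.431230
sin φ = h / L = -0.431230 / 225 = -0.00191658
φ = arcsin(-0.00191658) = -0.109812°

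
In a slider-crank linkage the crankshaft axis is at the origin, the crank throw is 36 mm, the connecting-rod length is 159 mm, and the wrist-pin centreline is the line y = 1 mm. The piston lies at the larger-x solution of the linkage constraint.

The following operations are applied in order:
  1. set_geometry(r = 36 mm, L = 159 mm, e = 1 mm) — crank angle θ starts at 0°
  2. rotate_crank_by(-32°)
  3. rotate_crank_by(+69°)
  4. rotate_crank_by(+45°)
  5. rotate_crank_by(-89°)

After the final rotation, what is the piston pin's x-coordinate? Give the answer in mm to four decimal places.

set_geometry: r = 36 mm, L = 159 mm, e = 1 mm; θ ← 0°
rotate_crank_by(-32°): θ ← 0° -32° = -32°
rotate_crank_by(+69°): θ ← -32° +69° = 37°
rotate_crank_by(+45°): θ ← 37° +45° = 82°
rotate_crank_by(-89°): θ ← 82° -89° = -7°
crank pin P = (r cos θ, r sin θ) = (35.731661, -4.387296)
h = r sin θ − e = -4.387296 − 1 = -5.387296
x = r cos θ + √(L² − h²) = 35.731661 + √(25281.0 − 29.0230) = 35.731661 + 158.908707 = 194.640368

194.6404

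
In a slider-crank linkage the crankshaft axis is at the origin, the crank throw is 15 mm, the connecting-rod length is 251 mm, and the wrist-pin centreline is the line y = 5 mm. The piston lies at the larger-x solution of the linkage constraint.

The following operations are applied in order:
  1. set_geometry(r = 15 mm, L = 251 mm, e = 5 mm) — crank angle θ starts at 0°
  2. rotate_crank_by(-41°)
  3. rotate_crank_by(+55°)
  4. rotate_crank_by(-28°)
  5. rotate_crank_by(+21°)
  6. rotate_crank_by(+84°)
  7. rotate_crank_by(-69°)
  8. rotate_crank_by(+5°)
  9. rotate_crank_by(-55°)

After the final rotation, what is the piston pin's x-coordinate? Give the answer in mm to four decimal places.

set_geometry: r = 15 mm, L = 251 mm, e = 5 mm; θ ← 0°
rotate_crank_by(-41°): θ ← 0° -41° = -41°
rotate_crank_by(+55°): θ ← -41° +55° = 14°
rotate_crank_by(-28°): θ ← 14° -28° = -14°
rotate_crank_by(+21°): θ ← -14° +21° = 7°
rotate_crank_by(+84°): θ ← 7° +84° = 91°
rotate_crank_by(-69°): θ ← 91° -69° = 22°
rotate_crank_by(+5°): θ ← 22° +5° = 27°
rotate_crank_by(-55°): θ ← 27° -55° = -28°
crank pin P = (r cos θ, r sin θ) = (13.244214, -7.042073)
h = r sin θ − e = -7.042073 − 5 = -12.042073
x = r cos θ + √(L² − h²) = 13.244214 + √(63001.0 − 145.0115) = 13.244214 + 250.710966 = 263.955180

263.9552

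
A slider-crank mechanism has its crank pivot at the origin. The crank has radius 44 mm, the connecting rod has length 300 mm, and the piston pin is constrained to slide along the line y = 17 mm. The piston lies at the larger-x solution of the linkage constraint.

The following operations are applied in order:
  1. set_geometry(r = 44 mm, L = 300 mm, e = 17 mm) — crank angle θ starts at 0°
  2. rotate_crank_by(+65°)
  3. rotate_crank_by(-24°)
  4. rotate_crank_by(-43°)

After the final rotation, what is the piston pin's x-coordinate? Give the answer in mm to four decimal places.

set_geometry: r = 44 mm, L = 300 mm, e = 17 mm; θ ← 0°
rotate_crank_by(+65°): θ ← 0° +65° = 65°
rotate_crank_by(-24°): θ ← 65° -24° = 41°
rotate_crank_by(-43°): θ ← 41° -43° = -2°
crank pin P = (r cos θ, r sin θ) = (43.973196, -1.535578)
h = r sin θ − e = -1.535578 − 17 = -18.535578
x = r cos θ + √(L² − h²) = 43.973196 + √(90000.0 − 343.5676) = 43.973196 + 299.426840 = 343.400036

343.4000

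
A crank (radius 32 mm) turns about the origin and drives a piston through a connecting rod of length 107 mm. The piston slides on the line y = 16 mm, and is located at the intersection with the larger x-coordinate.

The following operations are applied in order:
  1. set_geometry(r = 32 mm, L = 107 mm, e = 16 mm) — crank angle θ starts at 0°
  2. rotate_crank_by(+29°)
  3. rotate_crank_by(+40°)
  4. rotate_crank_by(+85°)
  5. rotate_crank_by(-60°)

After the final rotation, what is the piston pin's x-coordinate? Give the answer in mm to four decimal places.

set_geometry: r = 32 mm, L = 107 mm, e = 16 mm; θ ← 0°
rotate_crank_by(+29°): θ ← 0° +29° = 29°
rotate_crank_by(+40°): θ ← 29° +40° = 69°
rotate_crank_by(+85°): θ ← 69° +85° = 154°
rotate_crank_by(-60°): θ ← 154° -60° = 94°
crank pin P = (r cos θ, r sin θ) = (-2.232207, 31.922050)
h = r sin θ − e = 31.922050 − 16 = 15.922050
x = r cos θ + √(L² − h²) = -2.232207 + √(11449.0 − 253.5117) = -2.232207 + 105.808735 = 103.576528

103.5765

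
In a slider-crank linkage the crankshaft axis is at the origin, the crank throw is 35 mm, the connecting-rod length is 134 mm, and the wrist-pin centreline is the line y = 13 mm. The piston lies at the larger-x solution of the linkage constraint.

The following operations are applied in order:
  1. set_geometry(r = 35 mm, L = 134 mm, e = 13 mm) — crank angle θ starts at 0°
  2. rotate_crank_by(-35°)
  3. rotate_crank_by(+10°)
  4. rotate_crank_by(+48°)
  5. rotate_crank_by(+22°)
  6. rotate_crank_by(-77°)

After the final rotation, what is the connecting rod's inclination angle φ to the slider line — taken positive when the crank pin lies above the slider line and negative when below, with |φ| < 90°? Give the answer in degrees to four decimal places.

-13.6168

set_geometry: r = 35 mm, L = 134 mm, e = 13 mm; θ ← 0°
rotate_crank_by(-35°): θ ← 0° -35° = -35°
rotate_crank_by(+10°): θ ← -35° +10° = -25°
rotate_crank_by(+48°): θ ← -25° +48° = 23°
rotate_crank_by(+22°): θ ← 23° +22° = 45°
rotate_crank_by(-77°): θ ← 45° -77° = -32°
crank pin P = (r cos θ, r sin θ) = (29.681683, -18.547174)
h = r sin θ − e = -18.547174 − 13 = -31.547174
sin φ = h / L = -31.547174 / 134 = -0.23542667
φ = arcsin(-0.23542667) = -13.616775°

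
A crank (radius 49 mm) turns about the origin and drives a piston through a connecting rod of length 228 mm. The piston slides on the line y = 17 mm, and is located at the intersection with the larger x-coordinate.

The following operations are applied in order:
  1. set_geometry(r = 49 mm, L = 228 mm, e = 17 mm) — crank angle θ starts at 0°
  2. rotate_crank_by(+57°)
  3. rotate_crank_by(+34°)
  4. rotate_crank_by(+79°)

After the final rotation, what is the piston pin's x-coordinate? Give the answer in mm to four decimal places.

179.5862

set_geometry: r = 49 mm, L = 228 mm, e = 17 mm; θ ← 0°
rotate_crank_by(+57°): θ ← 0° +57° = 57°
rotate_crank_by(+34°): θ ← 57° +34° = 91°
rotate_crank_by(+79°): θ ← 91° +79° = 170°
crank pin P = (r cos θ, r sin θ) = (-48.255580, 8.508761)
h = r sin θ − e = 8.508761 − 17 = -8.491239
x = r cos θ + √(L² − h²) = -48.255580 + √(51984.0 − 72.1011) = -48.255580 + 227.841829 = 179.586249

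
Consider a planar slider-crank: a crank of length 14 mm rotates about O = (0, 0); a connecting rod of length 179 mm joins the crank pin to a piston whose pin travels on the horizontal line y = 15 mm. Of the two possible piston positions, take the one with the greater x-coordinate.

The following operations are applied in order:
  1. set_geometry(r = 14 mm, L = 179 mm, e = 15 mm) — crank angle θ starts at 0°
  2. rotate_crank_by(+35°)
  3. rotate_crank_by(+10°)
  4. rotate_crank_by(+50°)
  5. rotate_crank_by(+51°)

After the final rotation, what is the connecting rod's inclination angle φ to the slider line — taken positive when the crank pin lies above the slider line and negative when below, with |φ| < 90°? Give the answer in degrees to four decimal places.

-2.2961

set_geometry: r = 14 mm, L = 179 mm, e = 15 mm; θ ← 0°
rotate_crank_by(+35°): θ ← 0° +35° = 35°
rotate_crank_by(+10°): θ ← 35° +10° = 45°
rotate_crank_by(+50°): θ ← 45° +50° = 95°
rotate_crank_by(+51°): θ ← 95° +51° = 146°
crank pin P = (r cos θ, r sin θ) = (-11.606526, 7.828701)
h = r sin θ − e = 7.828701 − 15 = -7.171299
sin φ = h / L = -7.171299 / 179 = -0.04006312
φ = arcsin(-0.04006312) = -2.296062°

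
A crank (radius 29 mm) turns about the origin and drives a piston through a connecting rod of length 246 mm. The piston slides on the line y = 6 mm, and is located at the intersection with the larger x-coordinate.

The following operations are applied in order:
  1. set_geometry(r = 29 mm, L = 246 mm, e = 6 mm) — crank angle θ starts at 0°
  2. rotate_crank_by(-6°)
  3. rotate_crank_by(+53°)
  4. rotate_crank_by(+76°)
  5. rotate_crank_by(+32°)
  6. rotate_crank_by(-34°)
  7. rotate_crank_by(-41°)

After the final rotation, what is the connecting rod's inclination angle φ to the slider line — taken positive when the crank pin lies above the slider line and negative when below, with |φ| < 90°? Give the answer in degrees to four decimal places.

5.2617

set_geometry: r = 29 mm, L = 246 mm, e = 6 mm; θ ← 0°
rotate_crank_by(-6°): θ ← 0° -6° = -6°
rotate_crank_by(+53°): θ ← -6° +53° = 47°
rotate_crank_by(+76°): θ ← 47° +76° = 123°
rotate_crank_by(+32°): θ ← 123° +32° = 155°
rotate_crank_by(-34°): θ ← 155° -34° = 121°
rotate_crank_by(-41°): θ ← 121° -41° = 80°
crank pin P = (r cos θ, r sin θ) = (5.035797, 28.559425)
h = r sin θ − e = 28.559425 − 6 = 22.559425
sin φ = h / L = 22.559425 / 246 = 0.09170498
φ = arcsin(0.09170498) = 5.261701°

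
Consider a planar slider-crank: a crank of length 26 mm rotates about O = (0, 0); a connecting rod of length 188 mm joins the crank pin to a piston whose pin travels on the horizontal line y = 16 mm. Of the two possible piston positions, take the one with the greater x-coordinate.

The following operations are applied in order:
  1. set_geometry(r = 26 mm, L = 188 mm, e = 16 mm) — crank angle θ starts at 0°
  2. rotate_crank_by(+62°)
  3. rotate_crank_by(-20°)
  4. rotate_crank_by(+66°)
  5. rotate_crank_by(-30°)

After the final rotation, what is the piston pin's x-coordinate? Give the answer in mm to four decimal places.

193.1690

set_geometry: r = 26 mm, L = 188 mm, e = 16 mm; θ ← 0°
rotate_crank_by(+62°): θ ← 0° +62° = 62°
rotate_crank_by(-20°): θ ← 62° -20° = 42°
rotate_crank_by(+66°): θ ← 42° +66° = 108°
rotate_crank_by(-30°): θ ← 108° -30° = 78°
crank pin P = (r cos θ, r sin θ) = (5.405704, 25.431838)
h = r sin θ − e = 25.431838 − 16 = 9.431838
x = r cos θ + √(L² − h²) = 5.405704 + √(35344.0 − 88.9596) = 5.405704 + 187.763256 = 193.168960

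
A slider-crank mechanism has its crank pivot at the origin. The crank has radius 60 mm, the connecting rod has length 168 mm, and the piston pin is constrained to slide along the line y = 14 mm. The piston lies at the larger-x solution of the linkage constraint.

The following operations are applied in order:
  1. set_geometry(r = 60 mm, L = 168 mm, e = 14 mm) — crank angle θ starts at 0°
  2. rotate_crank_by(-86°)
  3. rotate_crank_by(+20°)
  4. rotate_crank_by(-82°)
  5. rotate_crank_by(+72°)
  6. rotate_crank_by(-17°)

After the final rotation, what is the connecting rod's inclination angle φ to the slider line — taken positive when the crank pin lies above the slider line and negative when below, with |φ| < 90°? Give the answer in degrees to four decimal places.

-26.1030

set_geometry: r = 60 mm, L = 168 mm, e = 14 mm; θ ← 0°
rotate_crank_by(-86°): θ ← 0° -86° = -86°
rotate_crank_by(+20°): θ ← -86° +20° = -66°
rotate_crank_by(-82°): θ ← -66° -82° = -148°
rotate_crank_by(+72°): θ ← -148° +72° = -76°
rotate_crank_by(-17°): θ ← -76° -17° = -93°
crank pin P = (r cos θ, r sin θ) = (-3.140157, -59.917772)
h = r sin θ − e = -59.917772 − 14 = -73.917772
sin φ = h / L = -73.917772 / 168 = -0.43998674
φ = arcsin(-0.43998674) = -26.103035°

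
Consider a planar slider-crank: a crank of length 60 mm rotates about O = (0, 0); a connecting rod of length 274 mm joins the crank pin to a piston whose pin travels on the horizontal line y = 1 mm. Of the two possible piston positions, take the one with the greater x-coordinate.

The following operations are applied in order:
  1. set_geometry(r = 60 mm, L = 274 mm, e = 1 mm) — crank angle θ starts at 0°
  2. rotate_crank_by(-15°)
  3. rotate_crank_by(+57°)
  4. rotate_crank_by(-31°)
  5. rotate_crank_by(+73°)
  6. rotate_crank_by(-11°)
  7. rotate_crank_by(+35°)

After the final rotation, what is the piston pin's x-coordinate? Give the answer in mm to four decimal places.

set_geometry: r = 60 mm, L = 274 mm, e = 1 mm; θ ← 0°
rotate_crank_by(-15°): θ ← 0° -15° = -15°
rotate_crank_by(+57°): θ ← -15° +57° = 42°
rotate_crank_by(-31°): θ ← 42° -31° = 11°
rotate_crank_by(+73°): θ ← 11° +73° = 84°
rotate_crank_by(-11°): θ ← 84° -11° = 73°
rotate_crank_by(+35°): θ ← 73° +35° = 108°
crank pin P = (r cos θ, r sin θ) = (-18.541020, 57.063391)
h = r sin θ − e = 57.063391 − 1 = 56.063391
x = r cos θ + √(L² − h²) = -18.541020 + √(75076.0 − 3143.1038) = -18.541020 + 268.203088 = 249.662068

249.6621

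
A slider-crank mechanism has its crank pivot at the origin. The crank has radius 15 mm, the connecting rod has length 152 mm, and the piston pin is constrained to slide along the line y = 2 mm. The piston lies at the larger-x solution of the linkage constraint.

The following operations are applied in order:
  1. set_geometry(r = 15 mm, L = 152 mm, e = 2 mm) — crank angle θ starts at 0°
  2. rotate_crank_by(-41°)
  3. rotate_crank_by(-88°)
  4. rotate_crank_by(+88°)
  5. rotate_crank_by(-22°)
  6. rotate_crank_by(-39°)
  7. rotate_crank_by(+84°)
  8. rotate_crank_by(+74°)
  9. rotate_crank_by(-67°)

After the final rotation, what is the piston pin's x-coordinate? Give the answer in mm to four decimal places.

set_geometry: r = 15 mm, L = 152 mm, e = 2 mm; θ ← 0°
rotate_crank_by(-41°): θ ← 0° -41° = -41°
rotate_crank_by(-88°): θ ← -41° -88° = -129°
rotate_crank_by(+88°): θ ← -129° +88° = -41°
rotate_crank_by(-22°): θ ← -41° -22° = -63°
rotate_crank_by(-39°): θ ← -63° -39° = -102°
rotate_crank_by(+84°): θ ← -102° +84° = -18°
rotate_crank_by(+74°): θ ← -18° +74° = 56°
rotate_crank_by(-67°): θ ← 56° -67° = -11°
crank pin P = (r cos θ, r sin θ) = (14.724408, -2.862135)
h = r sin θ − e = -2.862135 − 2 = -4.862135
x = r cos θ + √(L² − h²) = 14.724408 + √(23104.0 − 23.6404) = 14.724408 + 151.922216 = 166.646624

166.6466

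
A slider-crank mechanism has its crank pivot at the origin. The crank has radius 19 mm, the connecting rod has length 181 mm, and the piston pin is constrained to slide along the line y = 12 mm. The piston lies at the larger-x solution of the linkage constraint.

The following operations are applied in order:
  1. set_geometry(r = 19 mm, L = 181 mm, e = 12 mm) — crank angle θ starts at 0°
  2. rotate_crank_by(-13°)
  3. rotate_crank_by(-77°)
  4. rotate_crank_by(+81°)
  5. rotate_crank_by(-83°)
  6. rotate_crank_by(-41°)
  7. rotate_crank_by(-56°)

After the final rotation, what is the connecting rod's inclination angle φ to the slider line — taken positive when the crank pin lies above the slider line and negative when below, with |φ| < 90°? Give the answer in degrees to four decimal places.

-2.8589

set_geometry: r = 19 mm, L = 181 mm, e = 12 mm; θ ← 0°
rotate_crank_by(-13°): θ ← 0° -13° = -13°
rotate_crank_by(-77°): θ ← -13° -77° = -90°
rotate_crank_by(+81°): θ ← -90° +81° = -9°
rotate_crank_by(-83°): θ ← -9° -83° = -92°
rotate_crank_by(-41°): θ ← -92° -41° = -133°
rotate_crank_by(-56°): θ ← -133° -56° = -189°
crank pin P = (r cos θ, r sin θ) = (-18.766078, 2.972255)
h = r sin θ − e = 2.972255 − 12 = -9.027745
sin φ = h / L = -9.027745 / 181 = -0.04987705
φ = arcsin(-0.04987705) = -2.858930°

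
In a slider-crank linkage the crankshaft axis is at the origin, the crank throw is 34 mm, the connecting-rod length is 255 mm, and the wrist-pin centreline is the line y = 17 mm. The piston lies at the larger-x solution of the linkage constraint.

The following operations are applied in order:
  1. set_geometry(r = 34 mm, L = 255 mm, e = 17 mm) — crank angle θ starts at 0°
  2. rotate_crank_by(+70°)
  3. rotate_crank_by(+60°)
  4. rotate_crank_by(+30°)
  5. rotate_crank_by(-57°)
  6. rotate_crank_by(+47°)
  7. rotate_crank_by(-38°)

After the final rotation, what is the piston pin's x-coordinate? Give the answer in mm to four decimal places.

set_geometry: r = 34 mm, L = 255 mm, e = 17 mm; θ ← 0°
rotate_crank_by(+70°): θ ← 0° +70° = 70°
rotate_crank_by(+60°): θ ← 70° +60° = 130°
rotate_crank_by(+30°): θ ← 130° +30° = 160°
rotate_crank_by(-57°): θ ← 160° -57° = 103°
rotate_crank_by(+47°): θ ← 103° +47° = 150°
rotate_crank_by(-38°): θ ← 150° -38° = 112°
crank pin P = (r cos θ, r sin θ) = (-12.736624, 31.524251)
h = r sin θ − e = 31.524251 − 17 = 14.524251
x = r cos θ + √(L² − h²) = -12.736624 + √(65025.0 − 210.9539) = -12.736624 + 254.586029 = 241.849405

241.8494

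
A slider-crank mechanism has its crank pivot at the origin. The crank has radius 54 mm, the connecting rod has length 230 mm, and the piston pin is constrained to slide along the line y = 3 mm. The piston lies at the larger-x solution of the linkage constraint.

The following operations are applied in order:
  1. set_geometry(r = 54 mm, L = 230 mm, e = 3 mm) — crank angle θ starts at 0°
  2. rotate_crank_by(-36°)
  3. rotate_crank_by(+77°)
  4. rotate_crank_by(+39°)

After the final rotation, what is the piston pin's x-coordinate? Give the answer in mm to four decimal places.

set_geometry: r = 54 mm, L = 230 mm, e = 3 mm; θ ← 0°
rotate_crank_by(-36°): θ ← 0° -36° = -36°
rotate_crank_by(+77°): θ ← -36° +77° = 41°
rotate_crank_by(+39°): θ ← 41° +39° = 80°
crank pin P = (r cos θ, r sin θ) = (9.377002, 53.179619)
h = r sin θ − e = 53.179619 − 3 = 50.179619
x = r cos θ + √(L² − h²) = 9.377002 + √(52900.0 − 2517.9941) = 9.377002 + 224.459364 = 233.836365

233.8364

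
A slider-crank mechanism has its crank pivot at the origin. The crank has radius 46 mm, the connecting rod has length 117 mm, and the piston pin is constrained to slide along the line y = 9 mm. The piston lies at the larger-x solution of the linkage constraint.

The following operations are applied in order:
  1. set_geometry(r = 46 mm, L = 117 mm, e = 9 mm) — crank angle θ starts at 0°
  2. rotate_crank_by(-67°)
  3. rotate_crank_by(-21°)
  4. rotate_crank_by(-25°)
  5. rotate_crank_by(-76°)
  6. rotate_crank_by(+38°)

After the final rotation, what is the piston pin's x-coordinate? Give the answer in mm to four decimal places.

72.5027

set_geometry: r = 46 mm, L = 117 mm, e = 9 mm; θ ← 0°
rotate_crank_by(-67°): θ ← 0° -67° = -67°
rotate_crank_by(-21°): θ ← -67° -21° = -88°
rotate_crank_by(-25°): θ ← -88° -25° = -113°
rotate_crank_by(-76°): θ ← -113° -76° = -189°
rotate_crank_by(+38°): θ ← -189° +38° = -151°
crank pin P = (r cos θ, r sin θ) = (-40.232507, -22.301243)
h = r sin θ − e = -22.301243 − 9 = -31.301243
x = r cos θ + √(L² − h²) = -40.232507 + √(13689.0 − 979.7678) = -40.232507 + 112.735231 = 72.502724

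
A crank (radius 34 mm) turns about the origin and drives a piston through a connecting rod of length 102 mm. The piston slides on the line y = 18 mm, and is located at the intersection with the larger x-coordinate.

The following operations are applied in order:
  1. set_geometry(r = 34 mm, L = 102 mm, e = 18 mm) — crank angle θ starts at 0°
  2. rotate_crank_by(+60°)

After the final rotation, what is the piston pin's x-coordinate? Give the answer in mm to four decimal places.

set_geometry: r = 34 mm, L = 102 mm, e = 18 mm; θ ← 0°
rotate_crank_by(+60°): θ ← 0° +60° = 60°
crank pin P = (r cos θ, r sin θ) = (17.000000, 29.444864)
h = r sin θ − e = 29.444864 − 18 = 11.444864
x = r cos θ + √(L² − h²) = 17.000000 + √(10404.0 − 130.9849) = 17.000000 + 101.355883 = 118.355883

118.3559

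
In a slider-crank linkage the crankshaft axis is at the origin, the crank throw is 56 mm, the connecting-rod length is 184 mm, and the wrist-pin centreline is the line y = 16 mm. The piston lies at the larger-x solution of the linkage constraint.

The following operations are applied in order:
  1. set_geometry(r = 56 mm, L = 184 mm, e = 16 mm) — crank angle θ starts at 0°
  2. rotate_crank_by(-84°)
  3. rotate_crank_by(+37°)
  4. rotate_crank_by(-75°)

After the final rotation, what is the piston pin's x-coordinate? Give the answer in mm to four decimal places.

143.0235

set_geometry: r = 56 mm, L = 184 mm, e = 16 mm; θ ← 0°
rotate_crank_by(-84°): θ ← 0° -84° = -84°
rotate_crank_by(+37°): θ ← -84° +37° = -47°
rotate_crank_by(-75°): θ ← -47° -75° = -122°
crank pin P = (r cos θ, r sin θ) = (-29.675479, -47.490693)
h = r sin θ − e = -47.490693 − 16 = -63.490693
x = r cos θ + √(L² − h²) = -29.675479 + √(33856.0 − 4031.0681) = -29.675479 + 172.698963 = 143.023484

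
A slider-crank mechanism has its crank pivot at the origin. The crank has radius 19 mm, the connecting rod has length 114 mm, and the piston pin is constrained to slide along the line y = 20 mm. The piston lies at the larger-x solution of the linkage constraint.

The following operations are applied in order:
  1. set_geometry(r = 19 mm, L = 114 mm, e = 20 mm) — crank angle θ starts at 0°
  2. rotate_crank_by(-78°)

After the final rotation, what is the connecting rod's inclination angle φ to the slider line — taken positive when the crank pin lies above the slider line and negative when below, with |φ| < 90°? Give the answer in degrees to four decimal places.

-19.7833

set_geometry: r = 19 mm, L = 114 mm, e = 20 mm; θ ← 0°
rotate_crank_by(-78°): θ ← 0° -78° = -78°
crank pin P = (r cos θ, r sin θ) = (3.950322, -18.584804)
h = r sin θ − e = -18.584804 − 20 = -38.584804
sin φ = h / L = -38.584804 / 114 = -0.33846320
φ = arcsin(-0.33846320) = -19.783271°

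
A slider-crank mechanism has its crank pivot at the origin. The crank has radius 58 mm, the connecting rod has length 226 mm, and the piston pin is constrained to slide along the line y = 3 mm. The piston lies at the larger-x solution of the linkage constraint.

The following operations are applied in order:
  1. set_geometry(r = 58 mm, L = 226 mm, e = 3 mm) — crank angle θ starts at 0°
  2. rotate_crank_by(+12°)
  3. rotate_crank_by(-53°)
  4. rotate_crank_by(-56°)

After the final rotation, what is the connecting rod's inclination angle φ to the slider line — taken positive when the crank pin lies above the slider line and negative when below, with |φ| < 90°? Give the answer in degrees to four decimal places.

-15.5452

set_geometry: r = 58 mm, L = 226 mm, e = 3 mm; θ ← 0°
rotate_crank_by(+12°): θ ← 0° +12° = 12°
rotate_crank_by(-53°): θ ← 12° -53° = -41°
rotate_crank_by(-56°): θ ← -41° -56° = -97°
crank pin P = (r cos θ, r sin θ) = (-7.068422, -57.567677)
h = r sin θ − e = -57.567677 − 3 = -60.567677
sin φ = h / L = -60.567677 / 226 = -0.26799857
φ = arcsin(-0.26799857) = -15.545205°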